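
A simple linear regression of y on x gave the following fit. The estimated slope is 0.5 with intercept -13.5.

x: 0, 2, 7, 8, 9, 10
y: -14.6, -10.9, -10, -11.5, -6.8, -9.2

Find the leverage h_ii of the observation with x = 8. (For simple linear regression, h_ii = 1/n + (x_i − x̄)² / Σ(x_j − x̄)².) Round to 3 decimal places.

x̄ = (0 + 2 + 7 + 8 + 9 + 10)/6 = 6
Σ(x − x̄)² = 36 + 16 + 1 + 4 + 9 + 16 = 82
h = 1/6 + (2)²/82 = 0.166667 + 0.0487805 = 0.215

h = 0.215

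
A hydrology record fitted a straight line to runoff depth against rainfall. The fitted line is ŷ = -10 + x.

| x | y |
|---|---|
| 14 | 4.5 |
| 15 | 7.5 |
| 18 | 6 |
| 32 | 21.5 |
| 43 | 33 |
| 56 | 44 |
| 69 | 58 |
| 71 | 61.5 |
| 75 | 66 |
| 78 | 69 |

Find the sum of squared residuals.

x=14: ŷ = -10 + 14 = 4; e = 4.5 − 4 = 0.5
x=15: ŷ = -10 + 15 = 5; e = 7.5 − 5 = 2.5
x=18: ŷ = -10 + 18 = 8; e = 6 − 8 = -2
x=32: ŷ = -10 + 32 = 22; e = 21.5 − 22 = -0.5
x=43: ŷ = -10 + 43 = 33; e = 33 − 33 = 0
x=56: ŷ = -10 + 56 = 46; e = 44 − 46 = -2
x=69: ŷ = -10 + 69 = 59; e = 58 − 59 = -1
x=71: ŷ = -10 + 71 = 61; e = 61.5 − 61 = 0.5
x=75: ŷ = -10 + 75 = 65; e = 66 − 65 = 1
x=78: ŷ = -10 + 78 = 68; e = 69 − 68 = 1
SSE = 0.25 + 6.25 + 4 + 0.25 + 0 + 4 + 1 + 0.25 + 1 + 1 = 18

SSE = 18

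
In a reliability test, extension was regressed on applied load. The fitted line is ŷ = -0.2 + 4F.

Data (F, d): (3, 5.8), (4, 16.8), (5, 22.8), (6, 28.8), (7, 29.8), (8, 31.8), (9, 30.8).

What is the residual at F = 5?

ŷ = -0.2 + 4·5 = 19.8
r = 22.8 − 19.8 = 3

r = 3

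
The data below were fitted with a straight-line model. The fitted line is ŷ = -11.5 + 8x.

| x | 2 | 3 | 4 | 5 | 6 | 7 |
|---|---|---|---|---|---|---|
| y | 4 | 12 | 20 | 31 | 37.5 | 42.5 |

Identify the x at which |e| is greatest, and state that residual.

x=2: ŷ = -11.5 + 8·2 = 4.5; e = 4 − 4.5 = -0.5
x=3: ŷ = -11.5 + 8·3 = 12.5; e = 12 − 12.5 = -0.5
x=4: ŷ = -11.5 + 8·4 = 20.5; e = 20 − 20.5 = -0.5
x=5: ŷ = -11.5 + 8·5 = 28.5; e = 31 − 28.5 = 2.5
x=6: ŷ = -11.5 + 8·6 = 36.5; e = 37.5 − 36.5 = 1
x=7: ŷ = -11.5 + 8·7 = 44.5; e = 42.5 − 44.5 = -2
Largest |e| is 2.5 at x = 5, residual 2.5.

x = 5, e = 2.5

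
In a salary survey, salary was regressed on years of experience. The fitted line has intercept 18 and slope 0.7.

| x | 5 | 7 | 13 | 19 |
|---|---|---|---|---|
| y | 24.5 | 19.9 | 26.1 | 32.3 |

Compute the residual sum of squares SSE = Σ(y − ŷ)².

SSE = 20

x=5: ŷ = 18 + 0.7·5 = 21.5; r = 24.5 − 21.5 = 3
x=7: ŷ = 18 + 0.7·7 = 22.9; r = 19.9 − 22.9 = -3
x=13: ŷ = 18 + 0.7·13 = 27.1; r = 26.1 − 27.1 = -1
x=19: ŷ = 18 + 0.7·19 = 31.3; r = 32.3 − 31.3 = 1
SSE = 9 + 9 + 1 + 1 = 20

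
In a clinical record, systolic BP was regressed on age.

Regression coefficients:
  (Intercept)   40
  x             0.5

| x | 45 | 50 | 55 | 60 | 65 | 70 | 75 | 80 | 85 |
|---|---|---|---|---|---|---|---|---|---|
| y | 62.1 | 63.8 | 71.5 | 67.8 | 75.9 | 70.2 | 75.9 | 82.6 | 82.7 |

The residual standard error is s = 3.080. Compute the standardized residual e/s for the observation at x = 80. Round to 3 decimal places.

0.844

ŷ = 40 + 0.5·80 = 80
e = 82.6 − 80 = 2.6
e/s = 2.6 / 3.080 = 0.844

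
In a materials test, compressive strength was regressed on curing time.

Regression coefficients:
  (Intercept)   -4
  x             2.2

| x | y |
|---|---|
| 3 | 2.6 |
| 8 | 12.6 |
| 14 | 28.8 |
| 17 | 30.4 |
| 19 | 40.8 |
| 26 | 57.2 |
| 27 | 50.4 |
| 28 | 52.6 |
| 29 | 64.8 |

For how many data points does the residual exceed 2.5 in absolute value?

x=3: ŷ = -4 + 2.2·3 = 2.6; e = 2.6 − 2.6 = 0
x=8: ŷ = -4 + 2.2·8 = 13.6; e = 12.6 − 13.6 = -1
x=14: ŷ = -4 + 2.2·14 = 26.8; e = 28.8 − 26.8 = 2
x=17: ŷ = -4 + 2.2·17 = 33.4; e = 30.4 − 33.4 = -3
x=19: ŷ = -4 + 2.2·19 = 37.8; e = 40.8 − 37.8 = 3
x=26: ŷ = -4 + 2.2·26 = 53.2; e = 57.2 − 53.2 = 4
x=27: ŷ = -4 + 2.2·27 = 55.4; e = 50.4 − 55.4 = -5
x=28: ŷ = -4 + 2.2·28 = 57.6; e = 52.6 − 57.6 = -5
x=29: ŷ = -4 + 2.2·29 = 59.8; e = 64.8 − 59.8 = 5
|e| > 2.5: x=17 (|e|=3), x=19 (|e|=3), x=26 (|e|=4), x=27 (|e|=5), x=28 (|e|=5), x=29 (|e|=5) → 6

6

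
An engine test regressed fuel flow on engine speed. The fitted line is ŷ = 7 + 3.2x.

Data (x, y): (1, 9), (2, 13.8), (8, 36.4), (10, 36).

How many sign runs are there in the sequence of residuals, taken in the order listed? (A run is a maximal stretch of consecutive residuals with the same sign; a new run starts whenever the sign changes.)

3 runs

x=1: ŷ = 7 + 3.2·1 = 10.2; e = 9 − 10.2 = -1.2
x=2: ŷ = 7 + 3.2·2 = 13.4; e = 13.8 − 13.4 = 0.4
x=8: ŷ = 7 + 3.2·8 = 32.6; e = 36.4 − 32.6 = 3.8
x=10: ŷ = 7 + 3.2·10 = 39; e = 36 − 39 = -3
Signs: − + + −
Runs: −×1, +×2, −×1 → 3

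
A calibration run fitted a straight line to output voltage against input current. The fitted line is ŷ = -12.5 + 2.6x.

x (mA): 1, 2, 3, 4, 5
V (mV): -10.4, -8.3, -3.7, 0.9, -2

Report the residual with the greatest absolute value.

e = 3

x=1: ŷ = -12.5 + 2.6·1 = -9.9; e = -10.4 − (-9.9) = -0.5
x=2: ŷ = -12.5 + 2.6·2 = -7.3; e = -8.3 − (-7.3) = -1
x=3: ŷ = -12.5 + 2.6·3 = -4.7; e = -3.7 − (-4.7) = 1
x=4: ŷ = -12.5 + 2.6·4 = -2.1; e = 0.9 − (-2.1) = 3
x=5: ŷ = -12.5 + 2.6·5 = 0.5; e = -2 − 0.5 = -2.5
Largest |e| is 3 at x = 4, residual 3.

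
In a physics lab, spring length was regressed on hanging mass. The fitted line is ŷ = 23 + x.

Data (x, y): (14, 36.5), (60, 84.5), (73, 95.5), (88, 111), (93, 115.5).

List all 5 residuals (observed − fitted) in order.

-0.5, 1.5, -0.5, 0, -0.5

x=14: ŷ = 23 + 14 = 37; r = 36.5 − 37 = -0.5
x=60: ŷ = 23 + 60 = 83; r = 84.5 − 83 = 1.5
x=73: ŷ = 23 + 73 = 96; r = 95.5 − 96 = -0.5
x=88: ŷ = 23 + 88 = 111; r = 111 − 111 = 0
x=93: ŷ = 23 + 93 = 116; r = 115.5 − 116 = -0.5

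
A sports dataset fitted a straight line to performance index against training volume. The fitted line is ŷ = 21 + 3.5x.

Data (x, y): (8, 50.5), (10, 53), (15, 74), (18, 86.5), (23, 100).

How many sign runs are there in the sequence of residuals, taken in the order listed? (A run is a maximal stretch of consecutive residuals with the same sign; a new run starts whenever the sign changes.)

4 runs

x=8: ŷ = 21 + 3.5·8 = 49; e = 50.5 − 49 = 1.5
x=10: ŷ = 21 + 3.5·10 = 56; e = 53 − 56 = -3
x=15: ŷ = 21 + 3.5·15 = 73.5; e = 74 − 73.5 = 0.5
x=18: ŷ = 21 + 3.5·18 = 84; e = 86.5 − 84 = 2.5
x=23: ŷ = 21 + 3.5·23 = 101.5; e = 100 − 101.5 = -1.5
Signs: + − + + −
Runs: +×1, −×1, +×2, −×1 → 4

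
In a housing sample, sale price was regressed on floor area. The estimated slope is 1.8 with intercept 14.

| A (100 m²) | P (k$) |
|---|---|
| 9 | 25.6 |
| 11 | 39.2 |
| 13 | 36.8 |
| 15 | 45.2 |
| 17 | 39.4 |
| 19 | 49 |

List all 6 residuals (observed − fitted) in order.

A=9: ŷ = 14 + 1.8·9 = 30.2; r = 25.6 − 30.2 = -4.6
A=11: ŷ = 14 + 1.8·11 = 33.8; r = 39.2 − 33.8 = 5.4
A=13: ŷ = 14 + 1.8·13 = 37.4; r = 36.8 − 37.4 = -0.6
A=15: ŷ = 14 + 1.8·15 = 41; r = 45.2 − 41 = 4.2
A=17: ŷ = 14 + 1.8·17 = 44.6; r = 39.4 − 44.6 = -5.2
A=19: ŷ = 14 + 1.8·19 = 48.2; r = 49 − 48.2 = 0.8

-4.6, 5.4, -0.6, 4.2, -5.2, 0.8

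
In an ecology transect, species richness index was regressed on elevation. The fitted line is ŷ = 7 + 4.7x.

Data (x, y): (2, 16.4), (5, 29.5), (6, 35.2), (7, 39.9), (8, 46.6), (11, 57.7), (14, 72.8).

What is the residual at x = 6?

r = 0

ŷ = 7 + 4.7·6 = 35.2
r = 35.2 − 35.2 = 0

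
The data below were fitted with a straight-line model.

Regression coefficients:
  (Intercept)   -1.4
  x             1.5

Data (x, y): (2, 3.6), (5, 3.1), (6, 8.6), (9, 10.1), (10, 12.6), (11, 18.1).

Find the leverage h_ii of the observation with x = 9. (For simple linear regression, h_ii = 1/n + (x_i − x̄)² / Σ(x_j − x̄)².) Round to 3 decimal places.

h = 0.224

x̄ = (2 + 5 + 6 + 9 + 10 + 11)/6 = 7.16667
Σ(x − x̄)² = 26.6944 + 4.69444 + 1.36111 + 3.36111 + 8.02778 + 14.6944 = 58.8333
h = 1/6 + (1.83333)²/58.8333 = 0.166667 + 0.0571294 = 0.224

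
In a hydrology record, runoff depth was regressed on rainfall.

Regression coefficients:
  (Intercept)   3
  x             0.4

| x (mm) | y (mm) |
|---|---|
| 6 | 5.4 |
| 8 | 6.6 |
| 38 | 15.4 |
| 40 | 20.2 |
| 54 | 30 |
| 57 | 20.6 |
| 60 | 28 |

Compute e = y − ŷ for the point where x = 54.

e = 5.4

ŷ = 3 + 0.4·54 = 24.6
e = 30 − 24.6 = 5.4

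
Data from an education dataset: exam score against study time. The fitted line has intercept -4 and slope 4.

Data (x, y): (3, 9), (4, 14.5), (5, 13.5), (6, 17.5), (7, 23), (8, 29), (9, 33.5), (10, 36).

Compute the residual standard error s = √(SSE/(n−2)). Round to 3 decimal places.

s = 2.000

x=3: ŷ = -4 + 4·3 = 8; r = 9 − 8 = 1
x=4: ŷ = -4 + 4·4 = 12; r = 14.5 − 12 = 2.5
x=5: ŷ = -4 + 4·5 = 16; r = 13.5 − 16 = -2.5
x=6: ŷ = -4 + 4·6 = 20; r = 17.5 − 20 = -2.5
x=7: ŷ = -4 + 4·7 = 24; r = 23 − 24 = -1
x=8: ŷ = -4 + 4·8 = 28; r = 29 − 28 = 1
x=9: ŷ = -4 + 4·9 = 32; r = 33.5 − 32 = 1.5
x=10: ŷ = -4 + 4·10 = 36; r = 36 − 36 = 0
SSE = 1 + 6.25 + 6.25 + 6.25 + 1 + 1 + 2.25 + 0 = 24
s = √(24/6) = √4 ≈ 2.000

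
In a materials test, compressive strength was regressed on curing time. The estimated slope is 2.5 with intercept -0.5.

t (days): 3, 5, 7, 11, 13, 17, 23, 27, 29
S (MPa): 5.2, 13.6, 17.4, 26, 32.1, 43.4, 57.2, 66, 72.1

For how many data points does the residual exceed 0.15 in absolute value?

7

t=3: ŷ = -0.5 + 2.5·3 = 7; r = 5.2 − 7 = -1.8
t=5: ŷ = -0.5 + 2.5·5 = 12; r = 13.6 − 12 = 1.6
t=7: ŷ = -0.5 + 2.5·7 = 17; r = 17.4 − 17 = 0.4
t=11: ŷ = -0.5 + 2.5·11 = 27; r = 26 − 27 = -1
t=13: ŷ = -0.5 + 2.5·13 = 32; r = 32.1 − 32 = 0.1
t=17: ŷ = -0.5 + 2.5·17 = 42; r = 43.4 − 42 = 1.4
t=23: ŷ = -0.5 + 2.5·23 = 57; r = 57.2 − 57 = 0.2
t=27: ŷ = -0.5 + 2.5·27 = 67; r = 66 − 67 = -1
t=29: ŷ = -0.5 + 2.5·29 = 72; r = 72.1 − 72 = 0.1
|r| > 0.15: t=3 (|r|=1.8), t=5 (|r|=1.6), t=7 (|r|=0.4), t=11 (|r|=1), t=17 (|r|=1.4), t=23 (|r|=0.2), t=27 (|r|=1) → 7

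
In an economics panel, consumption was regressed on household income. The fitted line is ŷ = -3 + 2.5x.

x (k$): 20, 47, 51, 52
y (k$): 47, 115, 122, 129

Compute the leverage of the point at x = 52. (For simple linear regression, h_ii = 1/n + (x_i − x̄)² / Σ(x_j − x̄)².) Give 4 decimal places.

x̄ = (20 + 47 + 51 + 52)/4 = 42.5
Σ(x − x̄)² = 506.25 + 20.25 + 72.25 + 90.25 = 689
h = 1/4 + (9.5)²/689 = 0.25 + 0.130987 = 0.3810

h = 0.3810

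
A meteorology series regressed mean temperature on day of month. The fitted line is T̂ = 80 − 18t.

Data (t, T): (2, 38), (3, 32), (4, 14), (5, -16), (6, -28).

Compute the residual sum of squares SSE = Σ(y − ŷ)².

SSE = 144

t=2: T̂ = 80 − 18·2 = 44; e = 38 − 44 = -6
t=3: T̂ = 80 − 18·3 = 26; e = 32 − 26 = 6
t=4: T̂ = 80 − 18·4 = 8; e = 14 − 8 = 6
t=5: T̂ = 80 − 18·5 = -10; e = -16 − (-10) = -6
t=6: T̂ = 80 − 18·6 = -28; e = -28 − (-28) = 0
SSE = 36 + 36 + 36 + 36 + 0 = 144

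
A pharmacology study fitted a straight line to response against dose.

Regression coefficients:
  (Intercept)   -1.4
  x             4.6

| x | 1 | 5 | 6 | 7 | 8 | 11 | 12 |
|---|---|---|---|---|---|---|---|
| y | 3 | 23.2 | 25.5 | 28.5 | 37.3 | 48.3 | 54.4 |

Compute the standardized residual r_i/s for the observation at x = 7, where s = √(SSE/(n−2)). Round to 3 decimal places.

x=1: ŷ = -1.4 + 4.6·1 = 3.2; r = 3 − 3.2 = -0.2
x=5: ŷ = -1.4 + 4.6·5 = 21.6; r = 23.2 − 21.6 = 1.6
x=6: ŷ = -1.4 + 4.6·6 = 26.2; r = 25.5 − 26.2 = -0.7
x=7: ŷ = -1.4 + 4.6·7 = 30.8; r = 28.5 − 30.8 = -2.3
x=8: ŷ = -1.4 + 4.6·8 = 35.4; r = 37.3 − 35.4 = 1.9
x=11: ŷ = -1.4 + 4.6·11 = 49.2; r = 48.3 − 49.2 = -0.9
x=12: ŷ = -1.4 + 4.6·12 = 53.8; r = 54.4 − 53.8 = 0.6
SSE = 0.04 + 2.56 + 0.49 + 5.29 + 3.61 + 0.81 + 0.36 = 13.16
s = √(13.16/5) = 1.62234
r/s = -2.3 / 1.62234 = -1.418

-1.418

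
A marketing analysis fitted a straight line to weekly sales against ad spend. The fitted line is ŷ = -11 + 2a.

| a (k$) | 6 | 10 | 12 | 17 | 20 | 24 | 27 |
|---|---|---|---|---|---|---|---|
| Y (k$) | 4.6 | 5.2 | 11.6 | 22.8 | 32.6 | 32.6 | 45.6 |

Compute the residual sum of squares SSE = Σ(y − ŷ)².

SSE = 68.48

a=6: ŷ = -11 + 2·6 = 1; r = 4.6 − 1 = 3.6
a=10: ŷ = -11 + 2·10 = 9; r = 5.2 − 9 = -3.8
a=12: ŷ = -11 + 2·12 = 13; r = 11.6 − 13 = -1.4
a=17: ŷ = -11 + 2·17 = 23; r = 22.8 − 23 = -0.2
a=20: ŷ = -11 + 2·20 = 29; r = 32.6 − 29 = 3.6
a=24: ŷ = -11 + 2·24 = 37; r = 32.6 − 37 = -4.4
a=27: ŷ = -11 + 2·27 = 43; r = 45.6 − 43 = 2.6
SSE = 12.96 + 14.44 + 1.96 + 0.04 + 12.96 + 19.36 + 6.76 = 68.48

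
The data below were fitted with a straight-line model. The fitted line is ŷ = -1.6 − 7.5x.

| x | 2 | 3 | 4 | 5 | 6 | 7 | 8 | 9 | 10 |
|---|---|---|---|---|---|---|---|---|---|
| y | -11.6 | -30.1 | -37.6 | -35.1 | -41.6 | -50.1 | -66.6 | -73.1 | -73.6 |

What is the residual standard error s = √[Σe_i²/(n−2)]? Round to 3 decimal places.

x=2: ŷ = -1.6 − 7.5·2 = -16.6; e = -11.6 − (-16.6) = 5
x=3: ŷ = -1.6 − 7.5·3 = -24.1; e = -30.1 − (-24.1) = -6
x=4: ŷ = -1.6 − 7.5·4 = -31.6; e = -37.6 − (-31.6) = -6
x=5: ŷ = -1.6 − 7.5·5 = -39.1; e = -35.1 − (-39.1) = 4
x=6: ŷ = -1.6 − 7.5·6 = -46.6; e = -41.6 − (-46.6) = 5
x=7: ŷ = -1.6 − 7.5·7 = -54.1; e = -50.1 − (-54.1) = 4
x=8: ŷ = -1.6 − 7.5·8 = -61.6; e = -66.6 − (-61.6) = -5
x=9: ŷ = -1.6 − 7.5·9 = -69.1; e = -73.1 − (-69.1) = -4
x=10: ŷ = -1.6 − 7.5·10 = -76.6; e = -73.6 − (-76.6) = 3
SSE = 25 + 36 + 36 + 16 + 25 + 16 + 25 + 16 + 9 = 204
s = √(204/7) = √29.1429 ≈ 5.398

s = 5.398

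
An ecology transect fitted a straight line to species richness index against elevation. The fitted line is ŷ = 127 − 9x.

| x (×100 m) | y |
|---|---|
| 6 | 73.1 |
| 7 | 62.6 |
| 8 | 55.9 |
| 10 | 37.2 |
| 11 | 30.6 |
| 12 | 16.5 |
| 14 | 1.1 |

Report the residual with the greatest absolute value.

r = 2.6

x=6: ŷ = 127 − 9·6 = 73; r = 73.1 − 73 = 0.1
x=7: ŷ = 127 − 9·7 = 64; r = 62.6 − 64 = -1.4
x=8: ŷ = 127 − 9·8 = 55; r = 55.9 − 55 = 0.9
x=10: ŷ = 127 − 9·10 = 37; r = 37.2 − 37 = 0.2
x=11: ŷ = 127 − 9·11 = 28; r = 30.6 − 28 = 2.6
x=12: ŷ = 127 − 9·12 = 19; r = 16.5 − 19 = -2.5
x=14: ŷ = 127 − 9·14 = 1; r = 1.1 − 1 = 0.1
Largest |r| is 2.6 at x = 11, residual 2.6.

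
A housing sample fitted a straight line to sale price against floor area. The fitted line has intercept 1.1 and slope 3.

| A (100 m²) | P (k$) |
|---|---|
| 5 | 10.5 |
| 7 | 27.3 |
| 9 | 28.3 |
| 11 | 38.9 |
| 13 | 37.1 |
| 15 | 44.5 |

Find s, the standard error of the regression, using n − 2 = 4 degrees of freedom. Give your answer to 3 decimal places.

A=5: ŷ = 1.1 + 3·5 = 16.1; e = 10.5 − 16.1 = -5.6
A=7: ŷ = 1.1 + 3·7 = 22.1; e = 27.3 − 22.1 = 5.2
A=9: ŷ = 1.1 + 3·9 = 28.1; e = 28.3 − 28.1 = 0.2
A=11: ŷ = 1.1 + 3·11 = 34.1; e = 38.9 − 34.1 = 4.8
A=13: ŷ = 1.1 + 3·13 = 40.1; e = 37.1 − 40.1 = -3
A=15: ŷ = 1.1 + 3·15 = 46.1; e = 44.5 − 46.1 = -1.6
SSE = 31.36 + 27.04 + 0.04 + 23.04 + 9 + 2.56 = 93.04
s = √(93.04/4) = √23.26 ≈ 4.823

s = 4.823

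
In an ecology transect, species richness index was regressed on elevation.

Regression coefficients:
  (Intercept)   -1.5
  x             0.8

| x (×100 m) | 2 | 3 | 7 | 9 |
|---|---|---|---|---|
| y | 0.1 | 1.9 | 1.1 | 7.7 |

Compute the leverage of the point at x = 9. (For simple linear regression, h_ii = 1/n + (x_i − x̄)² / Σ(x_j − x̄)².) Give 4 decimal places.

x̄ = (2 + 3 + 7 + 9)/4 = 5.25
Σ(x − x̄)² = 10.5625 + 5.0625 + 3.0625 + 14.0625 = 32.75
h = 1/4 + (3.75)²/32.75 = 0.25 + 0.429389 = 0.6794

h = 0.6794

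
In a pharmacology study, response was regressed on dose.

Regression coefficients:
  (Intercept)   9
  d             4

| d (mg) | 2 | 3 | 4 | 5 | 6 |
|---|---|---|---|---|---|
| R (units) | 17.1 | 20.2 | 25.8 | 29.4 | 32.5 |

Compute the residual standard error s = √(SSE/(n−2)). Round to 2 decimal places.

s = 0.75

d=2: ŷ = 9 + 4·2 = 17; e = 17.1 − 17 = 0.1
d=3: ŷ = 9 + 4·3 = 21; e = 20.2 − 21 = -0.8
d=4: ŷ = 9 + 4·4 = 25; e = 25.8 − 25 = 0.8
d=5: ŷ = 9 + 4·5 = 29; e = 29.4 − 29 = 0.4
d=6: ŷ = 9 + 4·6 = 33; e = 32.5 − 33 = -0.5
SSE = 0.01 + 0.64 + 0.64 + 0.16 + 0.25 = 1.7
s = √(1.7/3) = √0.566667 ≈ 0.75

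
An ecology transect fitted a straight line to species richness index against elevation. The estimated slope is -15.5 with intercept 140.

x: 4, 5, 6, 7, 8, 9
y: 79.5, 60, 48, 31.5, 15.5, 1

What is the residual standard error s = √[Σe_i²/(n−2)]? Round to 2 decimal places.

x=4: ŷ = 140 − 15.5·4 = 78; e = 79.5 − 78 = 1.5
x=5: ŷ = 140 − 15.5·5 = 62.5; e = 60 − 62.5 = -2.5
x=6: ŷ = 140 − 15.5·6 = 47; e = 48 − 47 = 1
x=7: ŷ = 140 − 15.5·7 = 31.5; e = 31.5 − 31.5 = 0
x=8: ŷ = 140 − 15.5·8 = 16; e = 15.5 − 16 = -0.5
x=9: ŷ = 140 − 15.5·9 = 0.5; e = 1 − 0.5 = 0.5
SSE = 2.25 + 6.25 + 1 + 0 + 0.25 + 0.25 = 10
s = √(10/4) = √2.5 ≈ 1.58

s = 1.58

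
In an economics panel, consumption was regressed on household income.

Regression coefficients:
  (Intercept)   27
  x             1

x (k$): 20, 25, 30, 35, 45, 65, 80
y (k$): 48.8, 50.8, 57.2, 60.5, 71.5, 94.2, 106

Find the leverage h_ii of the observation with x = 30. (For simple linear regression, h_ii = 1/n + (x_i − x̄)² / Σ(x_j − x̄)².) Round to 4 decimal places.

x̄ = (20 + 25 + 30 + 35 + 45 + 65 + 80)/7 = 42.8571
Σ(x − x̄)² = 522.449 + 318.878 + 165.306 + 61.7347 + 4.59184 + 490.306 + 1379.59 = 2942.86
h = 1/7 + (-12.8571)²/2942.86 = 0.142857 + 0.056172 = 0.1990

h = 0.1990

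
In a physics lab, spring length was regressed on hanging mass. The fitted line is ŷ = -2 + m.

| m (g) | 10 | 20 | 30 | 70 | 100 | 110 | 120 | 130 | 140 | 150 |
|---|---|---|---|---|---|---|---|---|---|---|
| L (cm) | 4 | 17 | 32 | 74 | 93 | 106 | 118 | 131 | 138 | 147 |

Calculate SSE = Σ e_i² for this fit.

m=10: ŷ = -2 + 10 = 8; e = 4 − 8 = -4
m=20: ŷ = -2 + 20 = 18; e = 17 − 18 = -1
m=30: ŷ = -2 + 30 = 28; e = 32 − 28 = 4
m=70: ŷ = -2 + 70 = 68; e = 74 − 68 = 6
m=100: ŷ = -2 + 100 = 98; e = 93 − 98 = -5
m=110: ŷ = -2 + 110 = 108; e = 106 − 108 = -2
m=120: ŷ = -2 + 120 = 118; e = 118 − 118 = 0
m=130: ŷ = -2 + 130 = 128; e = 131 − 128 = 3
m=140: ŷ = -2 + 140 = 138; e = 138 − 138 = 0
m=150: ŷ = -2 + 150 = 148; e = 147 − 148 = -1
SSE = 16 + 1 + 16 + 36 + 25 + 4 + 0 + 9 + 0 + 1 = 108

SSE = 108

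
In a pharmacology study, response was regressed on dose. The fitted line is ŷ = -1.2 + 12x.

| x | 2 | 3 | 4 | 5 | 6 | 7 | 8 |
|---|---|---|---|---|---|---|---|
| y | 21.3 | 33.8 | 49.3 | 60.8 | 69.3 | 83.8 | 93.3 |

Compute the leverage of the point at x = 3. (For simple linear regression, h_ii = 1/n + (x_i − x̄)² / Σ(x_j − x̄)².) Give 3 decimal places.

x̄ = (2 + 3 + 4 + 5 + 6 + 7 + 8)/7 = 5
Σ(x − x̄)² = 9 + 4 + 1 + 0 + 1 + 4 + 9 = 28
h = 1/7 + (-2)²/28 = 0.142857 + 0.142857 = 0.286

h = 0.286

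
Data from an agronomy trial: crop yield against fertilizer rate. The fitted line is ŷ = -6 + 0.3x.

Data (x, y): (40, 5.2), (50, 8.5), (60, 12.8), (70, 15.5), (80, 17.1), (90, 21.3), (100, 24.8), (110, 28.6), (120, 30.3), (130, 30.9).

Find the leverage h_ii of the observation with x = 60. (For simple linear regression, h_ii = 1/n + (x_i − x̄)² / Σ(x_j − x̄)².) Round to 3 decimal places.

h = 0.176

x̄ = (40 + 50 + 60 + 70 + 80 + 90 + 100 + 110 + 120 + 130)/10 = 85
Σ(x − x̄)² = 2025 + 1225 + 625 + 225 + 25 + 25 + 225 + 625 + 1225 + 2025 = 8250
h = 1/10 + (-25)²/8250 = 0.1 + 0.0757576 = 0.176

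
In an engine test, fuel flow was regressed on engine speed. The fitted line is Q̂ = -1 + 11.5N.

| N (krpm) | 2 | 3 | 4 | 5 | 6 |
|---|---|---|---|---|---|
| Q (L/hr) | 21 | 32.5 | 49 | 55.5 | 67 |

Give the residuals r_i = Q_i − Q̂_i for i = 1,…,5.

-1, -1, 4, -1, -1

N=2: Q̂ = -1 + 11.5·2 = 22; r = 21 − 22 = -1
N=3: Q̂ = -1 + 11.5·3 = 33.5; r = 32.5 − 33.5 = -1
N=4: Q̂ = -1 + 11.5·4 = 45; r = 49 − 45 = 4
N=5: Q̂ = -1 + 11.5·5 = 56.5; r = 55.5 − 56.5 = -1
N=6: Q̂ = -1 + 11.5·6 = 68; r = 67 − 68 = -1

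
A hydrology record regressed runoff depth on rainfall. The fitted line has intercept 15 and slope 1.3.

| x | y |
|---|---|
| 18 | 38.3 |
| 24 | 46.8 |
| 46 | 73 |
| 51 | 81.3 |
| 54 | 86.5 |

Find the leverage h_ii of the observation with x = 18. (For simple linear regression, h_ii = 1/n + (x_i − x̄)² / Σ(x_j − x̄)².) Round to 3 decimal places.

h = 0.592

x̄ = (18 + 24 + 46 + 51 + 54)/5 = 38.6
Σ(x − x̄)² = 424.36 + 213.16 + 54.76 + 153.76 + 237.16 = 1083.2
h = 1/5 + (-20.6)²/1083.2 = 0.2 + 0.391765 = 0.592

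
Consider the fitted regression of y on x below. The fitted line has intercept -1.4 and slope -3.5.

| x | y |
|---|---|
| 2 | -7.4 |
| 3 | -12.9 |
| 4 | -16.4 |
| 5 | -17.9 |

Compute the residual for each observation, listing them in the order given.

x=2: ŷ = -1.4 − 3.5·2 = -8.4; e = -7.4 − (-8.4) = 1
x=3: ŷ = -1.4 − 3.5·3 = -11.9; e = -12.9 − (-11.9) = -1
x=4: ŷ = -1.4 − 3.5·4 = -15.4; e = -16.4 − (-15.4) = -1
x=5: ŷ = -1.4 − 3.5·5 = -18.9; e = -17.9 − (-18.9) = 1

1, -1, -1, 1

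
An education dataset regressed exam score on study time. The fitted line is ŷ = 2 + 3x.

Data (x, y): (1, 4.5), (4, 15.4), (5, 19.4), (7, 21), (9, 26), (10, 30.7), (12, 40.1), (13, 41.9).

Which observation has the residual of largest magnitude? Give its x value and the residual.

x = 9, r = -3

x=1: ŷ = 2 + 3·1 = 5; r = 4.5 − 5 = -0.5
x=4: ŷ = 2 + 3·4 = 14; r = 15.4 − 14 = 1.4
x=5: ŷ = 2 + 3·5 = 17; r = 19.4 − 17 = 2.4
x=7: ŷ = 2 + 3·7 = 23; r = 21 − 23 = -2
x=9: ŷ = 2 + 3·9 = 29; r = 26 − 29 = -3
x=10: ŷ = 2 + 3·10 = 32; r = 30.7 − 32 = -1.3
x=12: ŷ = 2 + 3·12 = 38; r = 40.1 − 38 = 2.1
x=13: ŷ = 2 + 3·13 = 41; r = 41.9 − 41 = 0.9
Largest |r| is 3 at x = 9, residual -3.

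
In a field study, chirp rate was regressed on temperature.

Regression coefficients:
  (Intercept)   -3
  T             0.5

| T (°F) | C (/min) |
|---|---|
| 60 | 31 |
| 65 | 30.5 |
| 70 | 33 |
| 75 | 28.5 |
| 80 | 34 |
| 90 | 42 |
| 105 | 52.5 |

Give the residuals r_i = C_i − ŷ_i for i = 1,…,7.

4, 1, 1, -6, -3, 0, 3

T=60: ŷ = -3 + 0.5·60 = 27; r = 31 − 27 = 4
T=65: ŷ = -3 + 0.5·65 = 29.5; r = 30.5 − 29.5 = 1
T=70: ŷ = -3 + 0.5·70 = 32; r = 33 − 32 = 1
T=75: ŷ = -3 + 0.5·75 = 34.5; r = 28.5 − 34.5 = -6
T=80: ŷ = -3 + 0.5·80 = 37; r = 34 − 37 = -3
T=90: ŷ = -3 + 0.5·90 = 42; r = 42 − 42 = 0
T=105: ŷ = -3 + 0.5·105 = 49.5; r = 52.5 − 49.5 = 3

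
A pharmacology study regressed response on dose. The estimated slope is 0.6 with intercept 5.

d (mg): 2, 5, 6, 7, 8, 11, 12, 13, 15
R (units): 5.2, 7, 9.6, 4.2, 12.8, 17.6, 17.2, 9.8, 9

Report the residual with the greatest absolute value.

d=2: R̂ = 5 + 0.6·2 = 6.2; e = 5.2 − 6.2 = -1
d=5: R̂ = 5 + 0.6·5 = 8; e = 7 − 8 = -1
d=6: R̂ = 5 + 0.6·6 = 8.6; e = 9.6 − 8.6 = 1
d=7: R̂ = 5 + 0.6·7 = 9.2; e = 4.2 − 9.2 = -5
d=8: R̂ = 5 + 0.6·8 = 9.8; e = 12.8 − 9.8 = 3
d=11: R̂ = 5 + 0.6·11 = 11.6; e = 17.6 − 11.6 = 6
d=12: R̂ = 5 + 0.6·12 = 12.2; e = 17.2 − 12.2 = 5
d=13: R̂ = 5 + 0.6·13 = 12.8; e = 9.8 − 12.8 = -3
d=15: R̂ = 5 + 0.6·15 = 14; e = 9 − 14 = -5
Largest |e| is 6 at d = 11, residual 6.

e = 6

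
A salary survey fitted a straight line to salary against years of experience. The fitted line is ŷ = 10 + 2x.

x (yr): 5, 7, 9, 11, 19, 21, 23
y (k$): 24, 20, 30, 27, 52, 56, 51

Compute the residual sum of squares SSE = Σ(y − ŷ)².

SSE = 118

x=5: ŷ = 10 + 2·5 = 20; e = 24 − 20 = 4
x=7: ŷ = 10 + 2·7 = 24; e = 20 − 24 = -4
x=9: ŷ = 10 + 2·9 = 28; e = 30 − 28 = 2
x=11: ŷ = 10 + 2·11 = 32; e = 27 − 32 = -5
x=19: ŷ = 10 + 2·19 = 48; e = 52 − 48 = 4
x=21: ŷ = 10 + 2·21 = 52; e = 56 − 52 = 4
x=23: ŷ = 10 + 2·23 = 56; e = 51 − 56 = -5
SSE = 16 + 16 + 4 + 25 + 16 + 16 + 25 = 118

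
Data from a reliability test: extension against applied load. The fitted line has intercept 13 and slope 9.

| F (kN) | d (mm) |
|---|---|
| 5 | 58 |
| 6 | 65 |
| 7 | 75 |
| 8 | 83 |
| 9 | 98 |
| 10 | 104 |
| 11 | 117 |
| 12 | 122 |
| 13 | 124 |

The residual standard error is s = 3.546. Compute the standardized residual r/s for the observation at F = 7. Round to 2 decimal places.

d̂ = 13 + 9·7 = 76
r = 75 − 76 = -1
r/s = -1 / 3.546 = -0.28

-0.28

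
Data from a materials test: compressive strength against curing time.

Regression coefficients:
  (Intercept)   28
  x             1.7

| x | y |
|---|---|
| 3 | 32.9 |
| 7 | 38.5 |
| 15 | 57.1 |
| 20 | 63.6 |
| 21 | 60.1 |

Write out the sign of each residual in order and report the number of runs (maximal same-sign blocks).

3 runs

x=3: ŷ = 28 + 1.7·3 = 33.1; e = 32.9 − 33.1 = -0.2
x=7: ŷ = 28 + 1.7·7 = 39.9; e = 38.5 − 39.9 = -1.4
x=15: ŷ = 28 + 1.7·15 = 53.5; e = 57.1 − 53.5 = 3.6
x=20: ŷ = 28 + 1.7·20 = 62; e = 63.6 − 62 = 1.6
x=21: ŷ = 28 + 1.7·21 = 63.7; e = 60.1 − 63.7 = -3.6
Signs: − − + + −
Runs: −×2, +×2, −×1 → 3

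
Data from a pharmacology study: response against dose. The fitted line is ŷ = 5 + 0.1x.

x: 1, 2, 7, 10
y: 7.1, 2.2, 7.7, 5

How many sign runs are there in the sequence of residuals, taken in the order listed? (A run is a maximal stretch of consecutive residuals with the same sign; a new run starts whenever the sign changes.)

x=1: ŷ = 5 + 0.1·1 = 5.1; e = 7.1 − 5.1 = 2
x=2: ŷ = 5 + 0.1·2 = 5.2; e = 2.2 − 5.2 = -3
x=7: ŷ = 5 + 0.1·7 = 5.7; e = 7.7 − 5.7 = 2
x=10: ŷ = 5 + 0.1·10 = 6; e = 5 − 6 = -1
Signs: + − + −
Runs: +×1, −×1, +×1, −×1 → 4

4 runs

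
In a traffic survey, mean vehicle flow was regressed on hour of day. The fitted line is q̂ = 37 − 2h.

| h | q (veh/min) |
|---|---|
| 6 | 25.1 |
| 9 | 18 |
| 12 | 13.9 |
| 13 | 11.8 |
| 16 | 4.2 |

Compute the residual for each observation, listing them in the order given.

h=6: q̂ = 37 − 2·6 = 25; e = 25.1 − 25 = 0.1
h=9: q̂ = 37 − 2·9 = 19; e = 18 − 19 = -1
h=12: q̂ = 37 − 2·12 = 13; e = 13.9 − 13 = 0.9
h=13: q̂ = 37 − 2·13 = 11; e = 11.8 − 11 = 0.8
h=16: q̂ = 37 − 2·16 = 5; e = 4.2 − 5 = -0.8

0.1, -1, 0.9, 0.8, -0.8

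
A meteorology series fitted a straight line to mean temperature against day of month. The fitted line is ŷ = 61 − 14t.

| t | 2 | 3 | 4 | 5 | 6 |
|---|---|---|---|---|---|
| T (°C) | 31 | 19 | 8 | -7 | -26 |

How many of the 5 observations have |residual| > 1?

t=2: ŷ = 61 − 14·2 = 33; r = 31 − 33 = -2
t=3: ŷ = 61 − 14·3 = 19; r = 19 − 19 = 0
t=4: ŷ = 61 − 14·4 = 5; r = 8 − 5 = 3
t=5: ŷ = 61 − 14·5 = -9; r = -7 − (-9) = 2
t=6: ŷ = 61 − 14·6 = -23; r = -26 − (-23) = -3
|r| > 1: t=2 (|r|=2), t=4 (|r|=3), t=5 (|r|=2), t=6 (|r|=3) → 4

4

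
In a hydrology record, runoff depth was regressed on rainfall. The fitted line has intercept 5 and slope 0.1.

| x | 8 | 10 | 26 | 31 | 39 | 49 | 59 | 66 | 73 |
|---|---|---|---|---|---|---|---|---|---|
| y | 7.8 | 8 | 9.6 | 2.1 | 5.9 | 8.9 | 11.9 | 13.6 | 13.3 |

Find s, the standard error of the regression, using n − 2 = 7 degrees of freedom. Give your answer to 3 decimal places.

x=8: ŷ = 5 + 0.1·8 = 5.8; e = 7.8 − 5.8 = 2
x=10: ŷ = 5 + 0.1·10 = 6; e = 8 − 6 = 2
x=26: ŷ = 5 + 0.1·26 = 7.6; e = 9.6 − 7.6 = 2
x=31: ŷ = 5 + 0.1·31 = 8.1; e = 2.1 − 8.1 = -6
x=39: ŷ = 5 + 0.1·39 = 8.9; e = 5.9 − 8.9 = -3
x=49: ŷ = 5 + 0.1·49 = 9.9; e = 8.9 − 9.9 = -1
x=59: ŷ = 5 + 0.1·59 = 10.9; e = 11.9 − 10.9 = 1
x=66: ŷ = 5 + 0.1·66 = 11.6; e = 13.6 − 11.6 = 2
x=73: ŷ = 5 + 0.1·73 = 12.3; e = 13.3 − 12.3 = 1
SSE = 4 + 4 + 4 + 36 + 9 + 1 + 1 + 4 + 1 = 64
s = √(64/7) = √9.14286 ≈ 3.024

s = 3.024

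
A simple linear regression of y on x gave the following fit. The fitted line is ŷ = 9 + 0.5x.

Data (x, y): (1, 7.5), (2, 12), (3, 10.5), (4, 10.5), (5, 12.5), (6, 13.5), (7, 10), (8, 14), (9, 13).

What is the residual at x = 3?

ŷ = 9 + 0.5·3 = 10.5
e = 10.5 − 10.5 = 0

e = 0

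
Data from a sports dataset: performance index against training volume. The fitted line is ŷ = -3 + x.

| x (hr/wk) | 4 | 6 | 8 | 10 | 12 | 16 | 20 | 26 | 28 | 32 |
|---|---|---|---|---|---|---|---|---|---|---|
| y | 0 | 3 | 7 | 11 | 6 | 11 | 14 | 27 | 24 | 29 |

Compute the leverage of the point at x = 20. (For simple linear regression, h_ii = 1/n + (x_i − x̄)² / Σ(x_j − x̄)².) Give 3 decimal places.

h = 0.116

x̄ = (4 + 6 + 8 + 10 + 12 + 16 + 20 + 26 + 28 + 32)/10 = 16.2
Σ(x − x̄)² = 148.84 + 104.04 + 67.24 + 38.44 + 17.64 + 0.04 + 14.44 + 96.04 + 139.24 + 249.64 = 875.6
h = 1/10 + (3.8)²/875.6 = 0.1 + 0.0164915 = 0.116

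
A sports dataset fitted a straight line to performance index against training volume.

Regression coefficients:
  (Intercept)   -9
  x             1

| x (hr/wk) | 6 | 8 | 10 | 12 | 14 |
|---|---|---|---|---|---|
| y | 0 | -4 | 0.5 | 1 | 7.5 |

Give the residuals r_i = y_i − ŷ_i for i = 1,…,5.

x=6: ŷ = -9 + 6 = -3; r = 0 − (-3) = 3
x=8: ŷ = -9 + 8 = -1; r = -4 − (-1) = -3
x=10: ŷ = -9 + 10 = 1; r = 0.5 − 1 = -0.5
x=12: ŷ = -9 + 12 = 3; r = 1 − 3 = -2
x=14: ŷ = -9 + 14 = 5; r = 7.5 − 5 = 2.5

3, -3, -0.5, -2, 2.5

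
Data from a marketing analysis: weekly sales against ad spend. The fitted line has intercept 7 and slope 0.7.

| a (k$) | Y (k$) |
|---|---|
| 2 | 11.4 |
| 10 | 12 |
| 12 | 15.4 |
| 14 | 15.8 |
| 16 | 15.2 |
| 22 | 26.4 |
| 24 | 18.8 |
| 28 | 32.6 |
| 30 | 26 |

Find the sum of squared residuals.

SSE = 104

a=2: ŷ = 7 + 0.7·2 = 8.4; e = 11.4 − 8.4 = 3
a=10: ŷ = 7 + 0.7·10 = 14; e = 12 − 14 = -2
a=12: ŷ = 7 + 0.7·12 = 15.4; e = 15.4 − 15.4 = 0
a=14: ŷ = 7 + 0.7·14 = 16.8; e = 15.8 − 16.8 = -1
a=16: ŷ = 7 + 0.7·16 = 18.2; e = 15.2 − 18.2 = -3
a=22: ŷ = 7 + 0.7·22 = 22.4; e = 26.4 − 22.4 = 4
a=24: ŷ = 7 + 0.7·24 = 23.8; e = 18.8 − 23.8 = -5
a=28: ŷ = 7 + 0.7·28 = 26.6; e = 32.6 − 26.6 = 6
a=30: ŷ = 7 + 0.7·30 = 28; e = 26 − 28 = -2
SSE = 9 + 4 + 0 + 1 + 9 + 16 + 25 + 36 + 4 = 104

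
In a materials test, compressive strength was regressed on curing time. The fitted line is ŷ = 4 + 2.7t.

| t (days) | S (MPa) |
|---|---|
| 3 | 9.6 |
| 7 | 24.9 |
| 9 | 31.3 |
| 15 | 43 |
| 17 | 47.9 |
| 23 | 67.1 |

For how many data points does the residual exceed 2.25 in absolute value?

t=3: ŷ = 4 + 2.7·3 = 12.1; e = 9.6 − 12.1 = -2.5
t=7: ŷ = 4 + 2.7·7 = 22.9; e = 24.9 − 22.9 = 2
t=9: ŷ = 4 + 2.7·9 = 28.3; e = 31.3 − 28.3 = 3
t=15: ŷ = 4 + 2.7·15 = 44.5; e = 43 − 44.5 = -1.5
t=17: ŷ = 4 + 2.7·17 = 49.9; e = 47.9 − 49.9 = -2
t=23: ŷ = 4 + 2.7·23 = 66.1; e = 67.1 − 66.1 = 1
|e| > 2.25: t=3 (|e|=2.5), t=9 (|e|=3) → 2

2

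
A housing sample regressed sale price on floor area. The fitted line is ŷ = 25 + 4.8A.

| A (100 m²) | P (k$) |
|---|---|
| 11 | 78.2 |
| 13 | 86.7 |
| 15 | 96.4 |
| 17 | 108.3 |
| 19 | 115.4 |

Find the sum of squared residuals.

SSE = 4.54

A=11: ŷ = 25 + 4.8·11 = 77.8; r = 78.2 − 77.8 = 0.4
A=13: ŷ = 25 + 4.8·13 = 87.4; r = 86.7 − 87.4 = -0.7
A=15: ŷ = 25 + 4.8·15 = 97; r = 96.4 − 97 = -0.6
A=17: ŷ = 25 + 4.8·17 = 106.6; r = 108.3 − 106.6 = 1.7
A=19: ŷ = 25 + 4.8·19 = 116.2; r = 115.4 − 116.2 = -0.8
SSE = 0.16 + 0.49 + 0.36 + 2.89 + 0.64 = 4.54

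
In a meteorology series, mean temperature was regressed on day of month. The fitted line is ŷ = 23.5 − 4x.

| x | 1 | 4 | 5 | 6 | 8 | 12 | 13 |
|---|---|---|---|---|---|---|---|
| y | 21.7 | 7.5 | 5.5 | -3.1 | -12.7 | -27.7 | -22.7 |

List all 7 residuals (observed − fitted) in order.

2.2, 0, 2, -2.6, -4.2, -3.2, 5.8

x=1: ŷ = 23.5 − 4·1 = 19.5; e = 21.7 − 19.5 = 2.2
x=4: ŷ = 23.5 − 4·4 = 7.5; e = 7.5 − 7.5 = 0
x=5: ŷ = 23.5 − 4·5 = 3.5; e = 5.5 − 3.5 = 2
x=6: ŷ = 23.5 − 4·6 = -0.5; e = -3.1 − (-0.5) = -2.6
x=8: ŷ = 23.5 − 4·8 = -8.5; e = -12.7 − (-8.5) = -4.2
x=12: ŷ = 23.5 − 4·12 = -24.5; e = -27.7 − (-24.5) = -3.2
x=13: ŷ = 23.5 − 4·13 = -28.5; e = -22.7 − (-28.5) = 5.8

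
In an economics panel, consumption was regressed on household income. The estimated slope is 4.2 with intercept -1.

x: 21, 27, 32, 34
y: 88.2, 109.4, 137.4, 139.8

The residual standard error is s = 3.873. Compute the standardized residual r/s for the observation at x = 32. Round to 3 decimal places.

1.033

ŷ = -1 + 4.2·32 = 133.4
r = 137.4 − 133.4 = 4
r/s = 4 / 3.873 = 1.033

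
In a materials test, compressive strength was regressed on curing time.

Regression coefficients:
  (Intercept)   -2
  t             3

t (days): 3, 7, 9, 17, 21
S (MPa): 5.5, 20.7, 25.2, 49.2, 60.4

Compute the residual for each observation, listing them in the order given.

-1.5, 1.7, 0.2, 0.2, -0.6

t=3: Ŝ = -2 + 3·3 = 7; e = 5.5 − 7 = -1.5
t=7: Ŝ = -2 + 3·7 = 19; e = 20.7 − 19 = 1.7
t=9: Ŝ = -2 + 3·9 = 25; e = 25.2 − 25 = 0.2
t=17: Ŝ = -2 + 3·17 = 49; e = 49.2 − 49 = 0.2
t=21: Ŝ = -2 + 3·21 = 61; e = 60.4 − 61 = -0.6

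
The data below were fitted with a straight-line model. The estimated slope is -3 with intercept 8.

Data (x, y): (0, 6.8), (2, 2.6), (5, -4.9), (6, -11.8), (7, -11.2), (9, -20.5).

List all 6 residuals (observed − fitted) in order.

x=0: ŷ = 8 − 3·0 = 8; e = 6.8 − 8 = -1.2
x=2: ŷ = 8 − 3·2 = 2; e = 2.6 − 2 = 0.6
x=5: ŷ = 8 − 3·5 = -7; e = -4.9 − (-7) = 2.1
x=6: ŷ = 8 − 3·6 = -10; e = -11.8 − (-10) = -1.8
x=7: ŷ = 8 − 3·7 = -13; e = -11.2 − (-13) = 1.8
x=9: ŷ = 8 − 3·9 = -19; e = -20.5 − (-19) = -1.5

-1.2, 0.6, 2.1, -1.8, 1.8, -1.5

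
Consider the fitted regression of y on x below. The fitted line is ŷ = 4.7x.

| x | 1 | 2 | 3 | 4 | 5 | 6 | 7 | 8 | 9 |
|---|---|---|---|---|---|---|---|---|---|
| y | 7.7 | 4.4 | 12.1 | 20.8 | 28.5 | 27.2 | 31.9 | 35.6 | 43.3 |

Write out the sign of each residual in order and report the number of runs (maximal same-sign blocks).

5 runs

x=1: ŷ = 4.7·1 = 4.7; r = 7.7 − 4.7 = 3
x=2: ŷ = 4.7·2 = 9.4; r = 4.4 − 9.4 = -5
x=3: ŷ = 4.7·3 = 14.1; r = 12.1 − 14.1 = -2
x=4: ŷ = 4.7·4 = 18.8; r = 20.8 − 18.8 = 2
x=5: ŷ = 4.7·5 = 23.5; r = 28.5 − 23.5 = 5
x=6: ŷ = 4.7·6 = 28.2; r = 27.2 − 28.2 = -1
x=7: ŷ = 4.7·7 = 32.9; r = 31.9 − 32.9 = -1
x=8: ŷ = 4.7·8 = 37.6; r = 35.6 − 37.6 = -2
x=9: ŷ = 4.7·9 = 42.3; r = 43.3 − 42.3 = 1
Signs: + − − + + − − − +
Runs: +×1, −×2, +×2, −×3, +×1 → 5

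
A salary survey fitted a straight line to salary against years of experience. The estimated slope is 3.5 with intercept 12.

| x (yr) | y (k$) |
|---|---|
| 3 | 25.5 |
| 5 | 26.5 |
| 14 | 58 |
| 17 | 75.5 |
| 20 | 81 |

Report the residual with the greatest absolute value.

x=3: ŷ = 12 + 3.5·3 = 22.5; r = 25.5 − 22.5 = 3
x=5: ŷ = 12 + 3.5·5 = 29.5; r = 26.5 − 29.5 = -3
x=14: ŷ = 12 + 3.5·14 = 61; r = 58 − 61 = -3
x=17: ŷ = 12 + 3.5·17 = 71.5; r = 75.5 − 71.5 = 4
x=20: ŷ = 12 + 3.5·20 = 82; r = 81 − 82 = -1
Largest |r| is 4 at x = 17, residual 4.

r = 4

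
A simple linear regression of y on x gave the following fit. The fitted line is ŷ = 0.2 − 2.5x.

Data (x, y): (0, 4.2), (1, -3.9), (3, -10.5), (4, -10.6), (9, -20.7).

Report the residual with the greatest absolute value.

x=0: ŷ = 0.2 − 2.5·0 = 0.2; e = 4.2 − 0.2 = 4
x=1: ŷ = 0.2 − 2.5·1 = -2.3; e = -3.9 − (-2.3) = -1.6
x=3: ŷ = 0.2 − 2.5·3 = -7.3; e = -10.5 − (-7.3) = -3.2
x=4: ŷ = 0.2 − 2.5·4 = -9.8; e = -10.6 − (-9.8) = -0.8
x=9: ŷ = 0.2 − 2.5·9 = -22.3; e = -20.7 − (-22.3) = 1.6
Largest |e| is 4 at x = 0, residual 4.

e = 4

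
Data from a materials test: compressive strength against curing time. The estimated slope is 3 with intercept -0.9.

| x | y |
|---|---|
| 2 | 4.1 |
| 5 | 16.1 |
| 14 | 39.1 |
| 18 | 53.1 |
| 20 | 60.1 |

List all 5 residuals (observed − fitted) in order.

-1, 2, -2, 0, 1

x=2: ŷ = -0.9 + 3·2 = 5.1; e = 4.1 − 5.1 = -1
x=5: ŷ = -0.9 + 3·5 = 14.1; e = 16.1 − 14.1 = 2
x=14: ŷ = -0.9 + 3·14 = 41.1; e = 39.1 − 41.1 = -2
x=18: ŷ = -0.9 + 3·18 = 53.1; e = 53.1 − 53.1 = 0
x=20: ŷ = -0.9 + 3·20 = 59.1; e = 60.1 − 59.1 = 1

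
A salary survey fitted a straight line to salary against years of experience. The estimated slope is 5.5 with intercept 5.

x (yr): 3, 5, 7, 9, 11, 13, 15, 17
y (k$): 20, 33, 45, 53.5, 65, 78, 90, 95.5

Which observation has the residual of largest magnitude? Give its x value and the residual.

x=3: ŷ = 5 + 5.5·3 = 21.5; e = 20 − 21.5 = -1.5
x=5: ŷ = 5 + 5.5·5 = 32.5; e = 33 − 32.5 = 0.5
x=7: ŷ = 5 + 5.5·7 = 43.5; e = 45 − 43.5 = 1.5
x=9: ŷ = 5 + 5.5·9 = 54.5; e = 53.5 − 54.5 = -1
x=11: ŷ = 5 + 5.5·11 = 65.5; e = 65 − 65.5 = -0.5
x=13: ŷ = 5 + 5.5·13 = 76.5; e = 78 − 76.5 = 1.5
x=15: ŷ = 5 + 5.5·15 = 87.5; e = 90 − 87.5 = 2.5
x=17: ŷ = 5 + 5.5·17 = 98.5; e = 95.5 − 98.5 = -3
Largest |e| is 3 at x = 17, residual -3.

x = 17, e = -3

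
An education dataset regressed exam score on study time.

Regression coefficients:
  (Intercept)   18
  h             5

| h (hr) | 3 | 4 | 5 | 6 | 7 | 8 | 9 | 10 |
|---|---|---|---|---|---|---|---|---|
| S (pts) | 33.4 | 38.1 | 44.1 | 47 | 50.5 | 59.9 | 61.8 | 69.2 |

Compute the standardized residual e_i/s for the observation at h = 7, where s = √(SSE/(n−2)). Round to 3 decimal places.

h=3: ŷ = 18 + 5·3 = 33; e = 33.4 − 33 = 0.4
h=4: ŷ = 18 + 5·4 = 38; e = 38.1 − 38 = 0.1
h=5: ŷ = 18 + 5·5 = 43; e = 44.1 − 43 = 1.1
h=6: ŷ = 18 + 5·6 = 48; e = 47 − 48 = -1
h=7: ŷ = 18 + 5·7 = 53; e = 50.5 − 53 = -2.5
h=8: ŷ = 18 + 5·8 = 58; e = 59.9 − 58 = 1.9
h=9: ŷ = 18 + 5·9 = 63; e = 61.8 − 63 = -1.2
h=10: ŷ = 18 + 5·10 = 68; e = 69.2 − 68 = 1.2
SSE = 0.16 + 0.01 + 1.21 + 1 + 6.25 + 3.61 + 1.44 + 1.44 = 15.12
s = √(15.12/6) = 1.58745
e/s = -2.5 / 1.58745 = -1.575

-1.575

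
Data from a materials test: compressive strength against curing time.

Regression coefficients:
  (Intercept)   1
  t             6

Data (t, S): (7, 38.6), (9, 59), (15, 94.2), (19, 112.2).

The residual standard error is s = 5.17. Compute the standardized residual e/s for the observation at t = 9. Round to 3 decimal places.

Ŝ = 1 + 6·9 = 55
e = 59 − 55 = 4
e/s = 4 / 5.17 = 0.774

0.774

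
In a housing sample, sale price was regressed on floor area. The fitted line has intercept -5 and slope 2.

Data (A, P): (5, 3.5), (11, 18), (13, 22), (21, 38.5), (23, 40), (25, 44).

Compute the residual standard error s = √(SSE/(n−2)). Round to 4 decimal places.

A=5: P̂ = -5 + 2·5 = 5; e = 3.5 − 5 = -1.5
A=11: P̂ = -5 + 2·11 = 17; e = 18 − 17 = 1
A=13: P̂ = -5 + 2·13 = 21; e = 22 − 21 = 1
A=21: P̂ = -5 + 2·21 = 37; e = 38.5 − 37 = 1.5
A=23: P̂ = -5 + 2·23 = 41; e = 40 − 41 = -1
A=25: P̂ = -5 + 2·25 = 45; e = 44 − 45 = -1
SSE = 2.25 + 1 + 1 + 2.25 + 1 + 1 = 8.5
s = √(8.5/4) = √2.125 ≈ 1.4577

s = 1.4577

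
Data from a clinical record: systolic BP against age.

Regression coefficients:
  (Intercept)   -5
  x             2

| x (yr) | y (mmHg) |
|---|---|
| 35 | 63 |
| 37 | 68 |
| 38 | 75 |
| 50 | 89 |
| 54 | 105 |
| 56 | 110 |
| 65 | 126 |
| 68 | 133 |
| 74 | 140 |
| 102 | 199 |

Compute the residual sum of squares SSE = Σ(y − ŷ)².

SSE = 84

x=35: ŷ = -5 + 2·35 = 65; e = 63 − 65 = -2
x=37: ŷ = -5 + 2·37 = 69; e = 68 − 69 = -1
x=38: ŷ = -5 + 2·38 = 71; e = 75 − 71 = 4
x=50: ŷ = -5 + 2·50 = 95; e = 89 − 95 = -6
x=54: ŷ = -5 + 2·54 = 103; e = 105 − 103 = 2
x=56: ŷ = -5 + 2·56 = 107; e = 110 − 107 = 3
x=65: ŷ = -5 + 2·65 = 125; e = 126 − 125 = 1
x=68: ŷ = -5 + 2·68 = 131; e = 133 − 131 = 2
x=74: ŷ = -5 + 2·74 = 143; e = 140 − 143 = -3
x=102: ŷ = -5 + 2·102 = 199; e = 199 − 199 = 0
SSE = 4 + 1 + 16 + 36 + 4 + 9 + 1 + 4 + 9 + 0 = 84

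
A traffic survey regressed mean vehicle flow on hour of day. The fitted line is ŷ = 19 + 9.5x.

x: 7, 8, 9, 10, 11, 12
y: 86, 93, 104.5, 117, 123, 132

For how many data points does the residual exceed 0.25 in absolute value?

5

x=7: ŷ = 19 + 9.5·7 = 85.5; r = 86 − 85.5 = 0.5
x=8: ŷ = 19 + 9.5·8 = 95; r = 93 − 95 = -2
x=9: ŷ = 19 + 9.5·9 = 104.5; r = 104.5 − 104.5 = 0
x=10: ŷ = 19 + 9.5·10 = 114; r = 117 − 114 = 3
x=11: ŷ = 19 + 9.5·11 = 123.5; r = 123 − 123.5 = -0.5
x=12: ŷ = 19 + 9.5·12 = 133; r = 132 − 133 = -1
|r| > 0.25: x=7 (|r|=0.5), x=8 (|r|=2), x=10 (|r|=3), x=11 (|r|=0.5), x=12 (|r|=1) → 5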